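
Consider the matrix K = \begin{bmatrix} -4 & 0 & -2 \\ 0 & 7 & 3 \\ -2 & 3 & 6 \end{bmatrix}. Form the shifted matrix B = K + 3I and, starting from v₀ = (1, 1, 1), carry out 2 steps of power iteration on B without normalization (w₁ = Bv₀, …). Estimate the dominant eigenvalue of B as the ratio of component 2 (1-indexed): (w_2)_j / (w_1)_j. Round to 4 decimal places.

μ ≈ 12.3077

B = K + 3I has rows (-1, 0, -2); (0, 10, 3); (-2, 3, 9)
w1 = Bv₀ = ((-1)·1 + 0·1 + (-2)·1; 0·1 + 10·1 + 3·1; (-2)·1 + 3·1 + 9·1) = (-3, 13, 10)
w2 = Bw1 = ((-1)·(-3) + 0·13 + (-2)·10; 0·(-3) + 10·13 + 3·10; (-2)·(-3) + 3·13 + 9·10) = (-17, 160, 135)
Ratio: 160/13 = 12.3077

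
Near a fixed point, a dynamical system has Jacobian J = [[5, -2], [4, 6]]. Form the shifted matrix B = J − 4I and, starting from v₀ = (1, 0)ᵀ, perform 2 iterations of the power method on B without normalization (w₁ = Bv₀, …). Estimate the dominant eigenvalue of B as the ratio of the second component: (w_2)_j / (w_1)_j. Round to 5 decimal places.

μ ≈ 3.00000

B = J − 4I has rows (1, -2); (4, 2)
w1 = Bv₀ = (1·1 + (-2)·0; 4·1 + 2·0) = (1, 4)
w2 = Bw1 = (1·1 + (-2)·4; 4·1 + 2·4) = (-7, 12)
Ratio: 12/4 = 3.00000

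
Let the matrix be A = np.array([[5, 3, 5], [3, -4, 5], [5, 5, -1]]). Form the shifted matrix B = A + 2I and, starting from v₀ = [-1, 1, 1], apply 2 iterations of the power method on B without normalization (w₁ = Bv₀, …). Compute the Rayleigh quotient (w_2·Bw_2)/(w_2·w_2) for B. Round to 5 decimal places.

B = A + 2I has rows (7, 3, 5); (3, -2, 5); (5, 5, 1)
w1 = Bv₀ = (1, 0, 1)
w2 = Bw1 = (12, 8, 6)
Bw2 = (138, 50, 106)
w2·Bw2 = 2692; w2·w2 = 244; μ ≈ 2692/244 = 11.03279

μ ≈ 11.03279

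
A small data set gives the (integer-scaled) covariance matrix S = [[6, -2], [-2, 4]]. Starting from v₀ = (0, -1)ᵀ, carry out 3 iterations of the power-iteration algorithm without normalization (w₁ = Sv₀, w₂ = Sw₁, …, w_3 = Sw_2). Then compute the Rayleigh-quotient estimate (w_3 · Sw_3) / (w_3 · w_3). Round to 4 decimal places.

w1 = Sv₀ = (6·0 + (-2)·(-1); (-2)·0 + 4·(-1)) = (2, -4)
w2 = Sw1 = (6·2 + (-2)·(-4); (-2)·2 + 4·(-4)) = (20, -20)
w3 = Sw2 = (160, -120)
Sw3 = (1200, -800)
w3·Sw3 = 160·1200 + (-120)·(-800) = 288000; w3·w3 = 160·160 + (-120)·(-120) = 40000
λ ≈ 288000/40000 = 7.2000

7.2000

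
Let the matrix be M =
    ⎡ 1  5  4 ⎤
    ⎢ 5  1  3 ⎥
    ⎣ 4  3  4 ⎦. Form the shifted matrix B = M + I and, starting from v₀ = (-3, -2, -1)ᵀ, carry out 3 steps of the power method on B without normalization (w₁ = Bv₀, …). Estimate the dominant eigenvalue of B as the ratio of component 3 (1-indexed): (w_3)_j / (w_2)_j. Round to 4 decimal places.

μ ≈ 11.1571

B = M + I has rows (2, 5, 4); (5, 2, 3); (4, 3, 5)
w1 = Bv₀ = (2·(-3) + 5·(-2) + 4·(-1); 5·(-3) + 2·(-2) + 3·(-1); 4·(-3) + 3·(-2) + 5·(-1)) = (-20, -22, -23)
w2 = Bw1 = (2·(-20) + 5·(-22) + 4·(-23); 5·(-20) + 2·(-22) + 3·(-23); 4·(-20) + 3·(-22) + 5·(-23)) = (-242, -213, -261)
w3 = Bw2 = (-2593, -2419, -2912)
Ratio: -2912/-261 = 11.1571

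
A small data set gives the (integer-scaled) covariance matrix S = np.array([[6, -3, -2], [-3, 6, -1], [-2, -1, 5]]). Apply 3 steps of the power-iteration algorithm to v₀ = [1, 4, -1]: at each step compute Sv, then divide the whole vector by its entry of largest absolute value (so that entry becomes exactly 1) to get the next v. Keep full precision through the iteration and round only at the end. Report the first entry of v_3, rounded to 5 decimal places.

Sv0 = (-4.000000, 22.000000, -11.000000); divide by 22.000000 → v1 = (-0.181818, 1.000000, -0.500000)
Sv1 = (-3.090909, 7.045455, -3.136364); divide by 7.045455 → v2 = (-0.438710, 1.000000, -0.445161)
Sv2 = (-4.741935, 7.761290, -2.348387); divide by 7.761290 → v3 = (-0.610973, 1.000000, -0.302577)
Requested entry of v3: -735/1203 = -0.61097

-0.61097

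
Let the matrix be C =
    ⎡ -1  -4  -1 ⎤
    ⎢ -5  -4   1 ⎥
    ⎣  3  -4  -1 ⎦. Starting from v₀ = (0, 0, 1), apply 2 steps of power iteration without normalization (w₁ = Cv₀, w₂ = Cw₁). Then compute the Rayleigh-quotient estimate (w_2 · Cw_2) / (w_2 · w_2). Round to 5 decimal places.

w1 = Cv₀ = ((-1)·0 + (-4)·0 + (-1)·1; (-5)·0 + (-4)·0 + 1·1; 3·0 + (-4)·0 + (-1)·1) = (-1, 1, -1)
w2 = Cw1 = ((-1)·(-1) + (-4)·1 + (-1)·(-1); (-5)·(-1) + (-4)·1 + 1·(-1); 3·(-1) + (-4)·1 + (-1)·(-1)) = (-2, 0, -6)
Cw2 = (8, 4, 0)
w2·Cw2 = (-2)·8 + 0·4 + (-6)·0 = -16; w2·w2 = (-2)·(-2) + 0·0 + (-6)·(-6) = 40
λ ≈ -16/40 = -0.40000

-0.40000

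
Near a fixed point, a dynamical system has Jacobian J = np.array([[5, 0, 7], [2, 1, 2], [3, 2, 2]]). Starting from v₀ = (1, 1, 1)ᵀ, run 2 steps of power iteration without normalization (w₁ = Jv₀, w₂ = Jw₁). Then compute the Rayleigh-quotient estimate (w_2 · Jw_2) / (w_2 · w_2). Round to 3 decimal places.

8.860

w1 = Jv₀ = (12, 5, 7)
w2 = Jw1 = (109, 43, 60)
Jw2 = (965, 381, 533)
w2·Jw2 = 109·965 + 43·381 + 60·533 = 153548; w2·w2 = 109·109 + 43·43 + 60·60 = 17330
λ ≈ 153548/17330 = 8.860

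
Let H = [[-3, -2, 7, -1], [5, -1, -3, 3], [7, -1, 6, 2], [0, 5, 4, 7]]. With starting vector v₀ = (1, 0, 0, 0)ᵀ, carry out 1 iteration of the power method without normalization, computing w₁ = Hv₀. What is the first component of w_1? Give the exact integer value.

-3

w1 = Hv₀ = ((-3)·1 + (-2)·0 + 7·0 + (-1)·0; 5·1 + (-1)·0 + (-3)·0 + 3·0; 7·1 + (-1)·0 + 6·0 + 2·0; 0·1 + 5·0 + 4·0 + 7·0) = (-3, 5, 7, 0)
The requested component of w1 is -3.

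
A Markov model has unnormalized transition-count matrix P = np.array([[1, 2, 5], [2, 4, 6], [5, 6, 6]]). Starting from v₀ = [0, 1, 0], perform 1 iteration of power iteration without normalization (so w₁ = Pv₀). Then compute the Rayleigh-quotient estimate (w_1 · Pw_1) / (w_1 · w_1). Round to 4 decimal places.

12.9286

w1 = Pv₀ = (1·0 + 2·1 + 5·0; 2·0 + 4·1 + 6·0; 5·0 + 6·1 + 6·0) = (2, 4, 6)
Pw1 = (40, 56, 70)
w1·Pw1 = 2·40 + 4·56 + 6·70 = 724; w1·w1 = 2·2 + 4·4 + 6·6 = 56
λ ≈ 724/56 = 12.9286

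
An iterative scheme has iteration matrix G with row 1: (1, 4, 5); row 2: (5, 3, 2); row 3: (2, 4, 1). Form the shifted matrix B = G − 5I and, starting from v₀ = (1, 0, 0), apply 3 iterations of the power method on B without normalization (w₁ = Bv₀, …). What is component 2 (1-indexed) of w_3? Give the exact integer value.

B = G − 5I has rows (-4, 4, 5); (5, -2, 2); (2, 4, -4)
w1 = Bv₀ = ((-4)·1 + 4·0 + 5·0; 5·1 + (-2)·0 + 2·0; 2·1 + 4·0 + (-4)·0) = (-4, 5, 2)
w2 = Bw1 = ((-4)·(-4) + 4·5 + 5·2; 5·(-4) + (-2)·5 + 2·2; 2·(-4) + 4·5 + (-4)·2) = (46, -26, 4)
w3 = Bw2 = (-268, 290, -28)
Requested component of w3: 290

290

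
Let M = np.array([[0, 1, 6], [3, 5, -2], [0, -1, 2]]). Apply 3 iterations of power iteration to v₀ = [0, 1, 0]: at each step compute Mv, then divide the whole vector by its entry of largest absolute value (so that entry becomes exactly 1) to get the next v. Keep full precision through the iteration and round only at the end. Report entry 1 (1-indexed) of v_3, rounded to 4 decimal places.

-0.0745

Mv0 = (1.00000, 5.00000, -1.00000); divide by 5.00000 → v1 = (0.20000, 1.00000, -0.20000)
Mv1 = (-0.20000, 6.00000, -1.40000); divide by 6.00000 → v2 = (-0.03333, 1.00000, -0.23333)
Mv2 = (-0.40000, 5.36667, -1.46667); divide by 5.36667 → v3 = (-0.07453, 1.00000, -0.27329)
Requested entry of v3: -12/161 = -0.0745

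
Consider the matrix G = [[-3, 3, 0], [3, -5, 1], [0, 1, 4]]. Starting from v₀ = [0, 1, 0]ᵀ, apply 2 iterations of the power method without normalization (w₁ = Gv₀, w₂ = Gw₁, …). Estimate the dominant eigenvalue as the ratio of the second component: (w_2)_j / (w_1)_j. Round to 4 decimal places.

λ ≈ -7.0000

w1 = Gv₀ = (3, -5, 1)
w2 = Gw1 = (-24, 35, -1)
Ratio at component: 35 / -5 = -7.0000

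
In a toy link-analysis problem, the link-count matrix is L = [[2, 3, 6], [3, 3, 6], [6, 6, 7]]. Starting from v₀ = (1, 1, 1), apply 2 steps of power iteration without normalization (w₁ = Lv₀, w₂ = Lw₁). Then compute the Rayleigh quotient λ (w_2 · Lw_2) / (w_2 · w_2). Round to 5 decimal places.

w1 = Lv₀ = (11, 12, 19)
w2 = Lw1 = (172, 183, 271)
Lw2 = (2519, 2691, 4027)
w2·Lw2 = 172·2519 + 183·2691 + 271·4027 = 2017038; w2·w2 = 172·172 + 183·183 + 271·271 = 136514
λ ≈ 2017038/136514 = 14.77532

λ ≈ 14.77532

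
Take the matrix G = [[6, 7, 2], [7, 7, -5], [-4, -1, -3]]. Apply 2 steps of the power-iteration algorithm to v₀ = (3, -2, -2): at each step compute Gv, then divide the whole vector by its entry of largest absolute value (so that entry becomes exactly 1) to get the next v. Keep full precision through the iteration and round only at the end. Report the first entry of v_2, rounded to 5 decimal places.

Gv0 = (0.000000, 17.000000, -4.000000); divide by 17.000000 → v1 = (0.000000, 1.000000, -0.235294)
Gv1 = (6.529412, 8.176471, -0.294118); divide by 8.176471 → v2 = (0.798561, 1.000000, -0.035971)
Requested entry of v2: 111/139 = 0.79856

0.79856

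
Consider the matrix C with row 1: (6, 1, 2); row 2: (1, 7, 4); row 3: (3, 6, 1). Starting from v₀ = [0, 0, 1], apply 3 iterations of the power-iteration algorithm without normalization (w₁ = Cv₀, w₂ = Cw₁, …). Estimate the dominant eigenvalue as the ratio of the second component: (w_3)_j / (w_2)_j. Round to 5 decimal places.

w1 = Cv₀ = (2, 4, 1)
w2 = Cw1 = (18, 34, 31)
w3 = Cw2 = (204, 380, 289)
Ratio at component: 380 / 34 = 11.17647

λ ≈ 11.17647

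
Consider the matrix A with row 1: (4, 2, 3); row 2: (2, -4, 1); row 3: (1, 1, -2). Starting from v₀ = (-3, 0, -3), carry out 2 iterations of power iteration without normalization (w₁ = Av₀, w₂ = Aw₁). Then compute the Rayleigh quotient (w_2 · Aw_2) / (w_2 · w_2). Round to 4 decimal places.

w1 = Av₀ = (-21, -9, 3)
w2 = Aw1 = (-93, -3, -36)
Aw2 = (-486, -210, -24)
w2·Aw2 = (-93)·(-486) + (-3)·(-210) + (-36)·(-24) = 46692; w2·w2 = (-93)·(-93) + (-3)·(-3) + (-36)·(-36) = 9954
λ ≈ 46692/9954 = 4.6908

4.6908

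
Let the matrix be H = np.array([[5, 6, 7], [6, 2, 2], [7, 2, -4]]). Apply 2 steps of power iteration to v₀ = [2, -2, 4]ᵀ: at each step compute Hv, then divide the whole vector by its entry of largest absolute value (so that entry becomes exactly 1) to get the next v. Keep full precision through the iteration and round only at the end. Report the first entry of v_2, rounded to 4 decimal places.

Hv0 = (26.00000, 16.00000, -6.00000); divide by 26.00000 → v1 = (1.00000, 0.61538, -0.23077)
Hv1 = (7.07692, 6.76923, 9.15385); divide by 9.15385 → v2 = (0.77311, 0.73950, 1.00000)
Requested entry of v2: 184/238 = 0.7731

0.7731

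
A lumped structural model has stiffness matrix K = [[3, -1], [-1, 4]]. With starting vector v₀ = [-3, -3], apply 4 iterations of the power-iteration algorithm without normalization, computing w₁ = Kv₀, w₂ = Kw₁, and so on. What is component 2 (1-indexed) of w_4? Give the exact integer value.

w1 = Kv₀ = (-6, -9)
w2 = Kw1 = (-9, -30)
w3 = Kw2 = (3, -111)
w4 = Kw3 = (120, -447)
The requested component of w4 is -447.

-447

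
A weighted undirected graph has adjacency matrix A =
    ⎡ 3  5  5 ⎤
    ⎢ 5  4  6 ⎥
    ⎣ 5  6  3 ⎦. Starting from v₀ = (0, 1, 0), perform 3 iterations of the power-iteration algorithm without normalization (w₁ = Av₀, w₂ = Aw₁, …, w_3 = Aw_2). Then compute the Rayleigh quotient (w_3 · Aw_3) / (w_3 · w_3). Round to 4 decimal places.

w1 = Av₀ = (3·0 + 5·1 + 5·0; 5·0 + 4·1 + 6·0; 5·0 + 6·1 + 3·0) = (5, 4, 6)
w2 = Aw1 = (3·5 + 5·4 + 5·6; 5·5 + 4·4 + 6·6; 5·5 + 6·4 + 3·6) = (65, 77, 67)
w3 = Aw2 = (915, 1035, 988)
Aw3 = (12860, 14643, 13749)
w3·Aw3 = 915·12860 + 1035·14643 + 988·13749 = 40506417; w3·w3 = 915·915 + 1035·1035 + 988·988 = 2884594
λ ≈ 40506417/2884594 = 14.0423

14.0423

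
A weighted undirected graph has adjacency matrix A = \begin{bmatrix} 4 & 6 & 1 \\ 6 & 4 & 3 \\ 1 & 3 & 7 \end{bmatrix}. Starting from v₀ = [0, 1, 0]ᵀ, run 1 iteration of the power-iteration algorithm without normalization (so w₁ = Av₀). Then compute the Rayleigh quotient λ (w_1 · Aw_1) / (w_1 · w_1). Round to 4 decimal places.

w1 = Av₀ = (4·0 + 6·1 + 1·0; 6·0 + 4·1 + 3·0; 1·0 + 3·1 + 7·0) = (6, 4, 3)
Aw1 = (51, 61, 39)
w1·Aw1 = 6·51 + 4·61 + 3·39 = 667; w1·w1 = 6·6 + 4·4 + 3·3 = 61
λ ≈ 667/61 = 10.9344

λ ≈ 10.9344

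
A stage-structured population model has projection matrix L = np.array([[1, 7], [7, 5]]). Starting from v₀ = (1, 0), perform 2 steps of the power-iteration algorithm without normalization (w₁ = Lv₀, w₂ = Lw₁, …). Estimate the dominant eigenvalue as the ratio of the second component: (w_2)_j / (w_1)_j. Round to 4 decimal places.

λ ≈ 6.0000

w1 = Lv₀ = (1·1 + 7·0; 7·1 + 5·0) = (1, 7)
w2 = Lw1 = (1·1 + 7·7; 7·1 + 5·7) = (50, 42)
Ratio at component: 42 / 7 = 6.0000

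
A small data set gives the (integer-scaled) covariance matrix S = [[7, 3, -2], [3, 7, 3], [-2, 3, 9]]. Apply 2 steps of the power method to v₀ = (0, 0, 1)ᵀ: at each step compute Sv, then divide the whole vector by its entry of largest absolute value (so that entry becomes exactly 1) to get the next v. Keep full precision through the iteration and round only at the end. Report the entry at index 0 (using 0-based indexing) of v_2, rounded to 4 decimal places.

-0.2447

Sv0 = (-2.00000, 3.00000, 9.00000); divide by 9.00000 → v1 = (-0.22222, 0.33333, 1.00000)
Sv1 = (-2.55556, 4.66667, 10.44444); divide by 10.44444 → v2 = (-0.24468, 0.44681, 1.00000)
Requested entry of v2: -23/94 = -0.2447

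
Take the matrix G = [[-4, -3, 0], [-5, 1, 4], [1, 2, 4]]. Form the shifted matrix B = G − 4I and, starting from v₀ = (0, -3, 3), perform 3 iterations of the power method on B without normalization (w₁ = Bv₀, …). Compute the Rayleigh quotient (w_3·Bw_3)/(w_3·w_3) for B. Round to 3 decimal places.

-10.345

B = G − 4I has rows (-8, -3, 0); (-5, -3, 4); (1, 2, 0)
w1 = Bv₀ = (9, 21, -6)
w2 = Bw1 = (-135, -132, 51)
w3 = Bw2 = (1476, 1275, -399)
Bw3 = (-15633, -12801, 4026)
w3·Bw3 = -41001957; w3·w3 = 3963402; μ ≈ -41001957/3963402 = -10.345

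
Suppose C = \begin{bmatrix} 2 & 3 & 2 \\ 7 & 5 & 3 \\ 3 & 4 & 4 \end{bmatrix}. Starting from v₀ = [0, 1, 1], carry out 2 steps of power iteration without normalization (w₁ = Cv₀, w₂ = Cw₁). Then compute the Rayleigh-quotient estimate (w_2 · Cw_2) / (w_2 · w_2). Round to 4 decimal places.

w1 = Cv₀ = (5, 8, 8)
w2 = Cw1 = (50, 99, 79)
Cw2 = (555, 1082, 862)
w2·Cw2 = 50·555 + 99·1082 + 79·862 = 202966; w2·w2 = 50·50 + 99·99 + 79·79 = 18542
λ ≈ 202966/18542 = 10.9463

λ ≈ 10.9463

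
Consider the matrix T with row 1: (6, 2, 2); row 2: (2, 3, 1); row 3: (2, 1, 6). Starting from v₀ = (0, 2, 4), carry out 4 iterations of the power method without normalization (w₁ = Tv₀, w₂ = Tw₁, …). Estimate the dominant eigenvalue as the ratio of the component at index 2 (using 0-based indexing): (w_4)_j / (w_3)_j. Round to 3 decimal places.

w1 = Tv₀ = (12, 10, 26)
w2 = Tw1 = (144, 80, 190)
w3 = Tw2 = (1404, 718, 1508)
w4 = Tw3 = (12876, 6470, 12574)
Ratio at component: 12574 / 1508 = 8.338

λ ≈ 8.338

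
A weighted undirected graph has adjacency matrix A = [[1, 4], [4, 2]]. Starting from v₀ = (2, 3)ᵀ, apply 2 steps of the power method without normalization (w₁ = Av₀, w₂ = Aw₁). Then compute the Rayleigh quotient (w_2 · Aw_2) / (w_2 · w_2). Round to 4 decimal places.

λ ≈ 5.5246

w1 = Av₀ = (1·2 + 4·3; 4·2 + 2·3) = (14, 14)
w2 = Aw1 = (1·14 + 4·14; 4·14 + 2·14) = (70, 84)
Aw2 = (406, 448)
w2·Aw2 = 70·406 + 84·448 = 66052; w2·w2 = 70·70 + 84·84 = 11956
λ ≈ 66052/11956 = 5.5246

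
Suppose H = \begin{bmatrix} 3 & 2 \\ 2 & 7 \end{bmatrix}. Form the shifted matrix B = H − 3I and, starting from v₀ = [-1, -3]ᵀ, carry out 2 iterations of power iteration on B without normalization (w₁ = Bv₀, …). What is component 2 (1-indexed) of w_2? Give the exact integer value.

B = H − 3I has rows (0, 2); (2, 4)
w1 = Bv₀ = (-6, -14)
w2 = Bw1 = (-28, -68)
Requested component of w2: -68

-68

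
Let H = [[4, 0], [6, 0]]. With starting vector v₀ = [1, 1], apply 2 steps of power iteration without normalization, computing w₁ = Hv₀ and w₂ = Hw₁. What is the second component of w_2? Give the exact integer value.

w1 = Hv₀ = (4·1 + 0·1; 6·1 + 0·1) = (4, 6)
w2 = Hw1 = (4·4 + 0·6; 6·4 + 0·6) = (16, 24)
The requested component of w2 is 24.

24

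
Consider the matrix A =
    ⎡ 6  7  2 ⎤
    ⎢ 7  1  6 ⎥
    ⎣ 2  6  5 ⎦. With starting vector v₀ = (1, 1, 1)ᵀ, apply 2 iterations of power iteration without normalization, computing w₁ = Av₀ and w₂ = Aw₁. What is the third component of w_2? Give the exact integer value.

179

w1 = Av₀ = (6·1 + 7·1 + 2·1; 7·1 + 1·1 + 6·1; 2·1 + 6·1 + 5·1) = (15, 14, 13)
w2 = Aw1 = (6·15 + 7·14 + 2·13; 7·15 + 1·14 + 6·13; 2·15 + 6·14 + 5·13) = (214, 197, 179)
The requested component of w2 is 179.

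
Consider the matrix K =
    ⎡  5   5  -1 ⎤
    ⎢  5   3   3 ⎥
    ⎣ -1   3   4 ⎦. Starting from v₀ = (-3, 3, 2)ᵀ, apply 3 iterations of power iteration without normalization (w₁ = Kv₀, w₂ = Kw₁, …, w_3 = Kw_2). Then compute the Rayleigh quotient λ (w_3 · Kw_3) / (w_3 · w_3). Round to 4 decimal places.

6.2440

w1 = Kv₀ = (5·(-3) + 5·3 + (-1)·2; 5·(-3) + 3·3 + 3·2; (-1)·(-3) + 3·3 + 4·2) = (-2, 0, 20)
w2 = Kw1 = (5·(-2) + 5·0 + (-1)·20; 5·(-2) + 3·0 + 3·20; (-1)·(-2) + 3·0 + 4·20) = (-30, 50, 82)
w3 = Kw2 = (18, 246, 508)
Kw3 = (812, 2352, 2752)
w3·Kw3 = 18·812 + 246·2352 + 508·2752 = 1991224; w3·w3 = 18·18 + 246·246 + 508·508 = 318904
λ ≈ 1991224/318904 = 6.2440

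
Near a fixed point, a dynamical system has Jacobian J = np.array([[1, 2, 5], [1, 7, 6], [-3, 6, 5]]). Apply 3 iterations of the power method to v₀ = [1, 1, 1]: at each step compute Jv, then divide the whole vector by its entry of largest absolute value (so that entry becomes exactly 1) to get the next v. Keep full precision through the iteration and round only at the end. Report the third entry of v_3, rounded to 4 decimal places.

0.6819

Jv0 = (8.00000, 14.00000, 8.00000); divide by 14.00000 → v1 = (0.57143, 1.00000, 0.57143)
Jv1 = (5.42857, 11.00000, 7.14286); divide by 11.00000 → v2 = (0.49351, 1.00000, 0.64935)
Jv2 = (5.74026, 11.38961, 7.76623); divide by 11.38961 → v3 = (0.50399, 1.00000, 0.68187)
Requested entry of v3: 1196/1754 = 0.6819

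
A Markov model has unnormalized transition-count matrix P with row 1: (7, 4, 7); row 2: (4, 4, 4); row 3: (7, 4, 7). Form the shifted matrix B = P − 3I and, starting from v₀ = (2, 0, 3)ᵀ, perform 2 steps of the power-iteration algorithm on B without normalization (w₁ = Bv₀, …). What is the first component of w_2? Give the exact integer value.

B = P − 3I has rows (4, 4, 7); (4, 1, 4); (7, 4, 4)
w1 = Bv₀ = (4·2 + 4·0 + 7·3; 4·2 + 1·0 + 4·3; 7·2 + 4·0 + 4·3) = (29, 20, 26)
w2 = Bw1 = (4·29 + 4·20 + 7·26; 4·29 + 1·20 + 4·26; 7·29 + 4·20 + 4·26) = (378, 240, 387)
Requested component of w2: 378

378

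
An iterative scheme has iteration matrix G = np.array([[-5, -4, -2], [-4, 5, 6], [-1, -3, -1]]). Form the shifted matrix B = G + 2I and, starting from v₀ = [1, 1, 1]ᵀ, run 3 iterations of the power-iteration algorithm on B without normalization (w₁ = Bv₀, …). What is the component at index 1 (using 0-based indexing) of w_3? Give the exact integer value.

B = G + 2I has rows (-3, -4, -2); (-4, 7, 6); (-1, -3, 1)
w1 = Bv₀ = (-9, 9, -3)
w2 = Bw1 = (-3, 81, -21)
w3 = Bw2 = (-273, 453, -261)
Requested component of w3: 453

453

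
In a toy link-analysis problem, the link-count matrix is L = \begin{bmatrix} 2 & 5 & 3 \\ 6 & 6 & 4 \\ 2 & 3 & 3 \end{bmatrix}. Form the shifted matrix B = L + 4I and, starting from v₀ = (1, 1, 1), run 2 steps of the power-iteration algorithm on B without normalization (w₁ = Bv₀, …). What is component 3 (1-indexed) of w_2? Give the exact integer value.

172

B = L + 4I has rows (6, 5, 3); (6, 10, 4); (2, 3, 7)
w1 = Bv₀ = (14, 20, 12)
w2 = Bw1 = (220, 332, 172)
Requested component of w2: 172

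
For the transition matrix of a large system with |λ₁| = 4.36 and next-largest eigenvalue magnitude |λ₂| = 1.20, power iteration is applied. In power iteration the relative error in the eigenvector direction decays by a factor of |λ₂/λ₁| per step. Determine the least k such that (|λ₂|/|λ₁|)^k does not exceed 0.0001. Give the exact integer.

|λ₂/λ₁| = 1.20/4.36 = 0.27523
Need k ≥ ln(0.0001) / ln(0.27523) = -9.2103 / -1.2902 ≈ 7.139
Smallest integer k satisfying the bound: 8

8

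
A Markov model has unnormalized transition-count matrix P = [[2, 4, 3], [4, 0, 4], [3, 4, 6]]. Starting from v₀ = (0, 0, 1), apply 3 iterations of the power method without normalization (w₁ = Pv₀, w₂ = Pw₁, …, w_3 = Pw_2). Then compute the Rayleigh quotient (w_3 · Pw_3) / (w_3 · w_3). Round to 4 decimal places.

λ ≈ 10.4755

w1 = Pv₀ = (2·0 + 4·0 + 3·1; 4·0 + 0·0 + 4·1; 3·0 + 4·0 + 6·1) = (3, 4, 6)
w2 = Pw1 = (2·3 + 4·4 + 3·6; 4·3 + 0·4 + 4·6; 3·3 + 4·4 + 6·6) = (40, 36, 61)
w3 = Pw2 = (407, 404, 630)
Pw3 = (4320, 4148, 6617)
w3·Pw3 = 407·4320 + 404·4148 + 630·6617 = 7602742; w3·w3 = 407·407 + 404·404 + 630·630 = 725765
λ ≈ 7602742/725765 = 10.4755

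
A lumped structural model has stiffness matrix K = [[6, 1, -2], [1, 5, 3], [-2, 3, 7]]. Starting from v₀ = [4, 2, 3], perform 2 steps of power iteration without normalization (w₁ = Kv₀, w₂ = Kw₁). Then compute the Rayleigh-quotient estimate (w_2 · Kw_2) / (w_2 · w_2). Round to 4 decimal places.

λ ≈ 8.0002

w1 = Kv₀ = (6·4 + 1·2 + (-2)·3; 1·4 + 5·2 + 3·3; (-2)·4 + 3·2 + 7·3) = (20, 23, 19)
w2 = Kw1 = (6·20 + 1·23 + (-2)·19; 1·20 + 5·23 + 3·19; (-2)·20 + 3·23 + 7·19) = (105, 192, 162)
Kw2 = (498, 1551, 1500)
w2·Kw2 = 105·498 + 192·1551 + 162·1500 = 593082; w2·w2 = 105·105 + 192·192 + 162·162 = 74133
λ ≈ 593082/74133 = 8.0002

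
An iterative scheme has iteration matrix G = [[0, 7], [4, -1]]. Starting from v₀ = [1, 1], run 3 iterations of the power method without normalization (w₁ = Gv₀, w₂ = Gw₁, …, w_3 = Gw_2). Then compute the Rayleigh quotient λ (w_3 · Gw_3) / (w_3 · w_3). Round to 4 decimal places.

w1 = Gv₀ = (0·1 + 7·1; 4·1 + (-1)·1) = (7, 3)
w2 = Gw1 = (0·7 + 7·3; 4·7 + (-1)·3) = (21, 25)
w3 = Gw2 = (175, 59)
Gw3 = (413, 641)
w3·Gw3 = 175·413 + 59·641 = 110094; w3·w3 = 175·175 + 59·59 = 34106
λ ≈ 110094/34106 = 3.2280

3.2280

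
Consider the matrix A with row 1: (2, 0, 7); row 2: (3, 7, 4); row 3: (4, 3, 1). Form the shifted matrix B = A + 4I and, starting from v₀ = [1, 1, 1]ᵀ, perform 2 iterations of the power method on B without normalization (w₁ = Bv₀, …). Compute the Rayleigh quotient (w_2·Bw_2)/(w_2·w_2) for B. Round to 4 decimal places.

14.4730

B = A + 4I has rows (6, 0, 7); (3, 11, 4); (4, 3, 5)
w1 = Bv₀ = (6·1 + 0·1 + 7·1; 3·1 + 11·1 + 4·1; 4·1 + 3·1 + 5·1) = (13, 18, 12)
w2 = Bw1 = (6·13 + 0·18 + 7·12; 3·13 + 11·18 + 4·12; 4·13 + 3·18 + 5·12) = (162, 285, 166)
Bw2 = (2134, 4285, 2333)
w2·Bw2 = 1954211; w2·w2 = 135025; μ ≈ 1954211/135025 = 14.4730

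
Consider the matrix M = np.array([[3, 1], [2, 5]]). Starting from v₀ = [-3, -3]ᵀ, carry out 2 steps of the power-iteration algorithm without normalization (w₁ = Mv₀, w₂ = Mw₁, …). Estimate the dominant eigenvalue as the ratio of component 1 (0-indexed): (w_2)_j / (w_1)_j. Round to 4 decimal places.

w1 = Mv₀ = (-12, -21)
w2 = Mw1 = (-57, -129)
Ratio at component: -129 / -21 = 6.1429

6.1429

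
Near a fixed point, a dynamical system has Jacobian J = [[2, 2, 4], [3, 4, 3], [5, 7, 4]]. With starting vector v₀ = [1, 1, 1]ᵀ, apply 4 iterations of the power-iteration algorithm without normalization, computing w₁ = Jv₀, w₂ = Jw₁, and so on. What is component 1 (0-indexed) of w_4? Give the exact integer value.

14380

w1 = Jv₀ = (2·1 + 2·1 + 4·1; 3·1 + 4·1 + 3·1; 5·1 + 7·1 + 4·1) = (8, 10, 16)
w2 = Jw1 = (2·8 + 2·10 + 4·16; 3·8 + 4·10 + 3·16; 5·8 + 7·10 + 4·16) = (100, 112, 174)
w3 = Jw2 = (1120, 1270, 1980)
w4 = Jw3 = (12700, 14380, 22410)
The requested component of w4 is 14380.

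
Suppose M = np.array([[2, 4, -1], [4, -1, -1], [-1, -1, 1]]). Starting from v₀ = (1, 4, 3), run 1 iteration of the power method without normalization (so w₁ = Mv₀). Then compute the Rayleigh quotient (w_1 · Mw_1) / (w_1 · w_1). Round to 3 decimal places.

w1 = Mv₀ = (15, -3, -2)
Mw1 = (20, 65, -14)
w1·Mw1 = 15·20 + (-3)·65 + (-2)·(-14) = 133; w1·w1 = 15·15 + (-3)·(-3) + (-2)·(-2) = 238
λ ≈ 133/238 = 0.559

λ ≈ 0.559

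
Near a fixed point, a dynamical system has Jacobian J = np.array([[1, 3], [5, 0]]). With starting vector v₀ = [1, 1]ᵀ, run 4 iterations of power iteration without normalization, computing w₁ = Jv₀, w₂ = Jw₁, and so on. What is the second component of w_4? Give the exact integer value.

w1 = Jv₀ = (1·1 + 3·1; 5·1 + 0·1) = (4, 5)
w2 = Jw1 = (1·4 + 3·5; 5·4 + 0·5) = (19, 20)
w3 = Jw2 = (79, 95)
w4 = Jw3 = (364, 395)
The requested component of w4 is 395.

395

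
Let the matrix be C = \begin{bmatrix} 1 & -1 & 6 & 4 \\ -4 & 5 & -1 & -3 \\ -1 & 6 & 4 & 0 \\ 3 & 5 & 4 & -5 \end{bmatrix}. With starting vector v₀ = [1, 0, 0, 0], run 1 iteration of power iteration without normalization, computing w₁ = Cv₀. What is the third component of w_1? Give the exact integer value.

-1

w1 = Cv₀ = (1·1 + (-1)·0 + 6·0 + 4·0; (-4)·1 + 5·0 + (-1)·0 + (-3)·0; (-1)·1 + 6·0 + 4·0 + 0·0; 3·1 + 5·0 + 4·0 + (-5)·0) = (1, -4, -1, 3)
The requested component of w1 is -1.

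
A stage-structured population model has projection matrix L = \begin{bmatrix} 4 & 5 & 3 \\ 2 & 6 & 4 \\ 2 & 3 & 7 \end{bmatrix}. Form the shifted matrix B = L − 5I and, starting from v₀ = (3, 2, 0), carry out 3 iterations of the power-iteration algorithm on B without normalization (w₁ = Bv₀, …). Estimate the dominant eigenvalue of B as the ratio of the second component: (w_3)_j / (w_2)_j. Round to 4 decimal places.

6.5143

B = L − 5I has rows (-1, 5, 3); (2, 1, 4); (2, 3, 2)
w1 = Bv₀ = ((-1)·3 + 5·2 + 3·0; 2·3 + 1·2 + 4·0; 2·3 + 3·2 + 2·0) = (7, 8, 12)
w2 = Bw1 = ((-1)·7 + 5·8 + 3·12; 2·7 + 1·8 + 4·12; 2·7 + 3·8 + 2·12) = (69, 70, 62)
w3 = Bw2 = (467, 456, 472)
Ratio: 456/70 = 6.5143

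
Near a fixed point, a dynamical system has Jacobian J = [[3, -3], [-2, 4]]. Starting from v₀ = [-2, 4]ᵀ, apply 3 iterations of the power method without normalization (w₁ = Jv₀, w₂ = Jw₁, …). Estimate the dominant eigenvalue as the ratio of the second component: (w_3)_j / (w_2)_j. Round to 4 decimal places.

5.9655

w1 = Jv₀ = (3·(-2) + (-3)·4; (-2)·(-2) + 4·4) = (-18, 20)
w2 = Jw1 = (3·(-18) + (-3)·20; (-2)·(-18) + 4·20) = (-114, 116)
w3 = Jw2 = (-690, 692)
Ratio at component: 692 / 116 = 5.9655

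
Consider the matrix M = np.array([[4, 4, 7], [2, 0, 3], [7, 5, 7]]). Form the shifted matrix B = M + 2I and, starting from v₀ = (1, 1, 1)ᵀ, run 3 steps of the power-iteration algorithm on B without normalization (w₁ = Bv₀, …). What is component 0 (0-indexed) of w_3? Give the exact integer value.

4507

B = M + 2I has rows (6, 4, 7); (2, 2, 3); (7, 5, 9)
w1 = Bv₀ = (17, 7, 21)
w2 = Bw1 = (277, 111, 343)
w3 = Bw2 = (4507, 1805, 5581)
Requested component of w3: 4507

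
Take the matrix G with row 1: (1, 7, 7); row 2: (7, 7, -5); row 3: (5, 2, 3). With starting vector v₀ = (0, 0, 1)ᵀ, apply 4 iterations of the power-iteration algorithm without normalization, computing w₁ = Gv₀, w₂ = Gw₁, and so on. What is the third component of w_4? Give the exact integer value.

863

w1 = Gv₀ = (7, -5, 3)
w2 = Gw1 = (-7, -1, 34)
w3 = Gw2 = (224, -226, 65)
w4 = Gw3 = (-903, -339, 863)
The requested component of w4 is 863.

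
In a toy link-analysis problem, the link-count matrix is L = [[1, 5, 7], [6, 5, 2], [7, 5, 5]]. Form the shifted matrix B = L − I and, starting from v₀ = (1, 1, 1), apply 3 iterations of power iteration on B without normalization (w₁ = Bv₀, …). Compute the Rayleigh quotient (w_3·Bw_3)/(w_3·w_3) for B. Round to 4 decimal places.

B = L − I has rows (0, 5, 7); (6, 4, 2); (7, 5, 4)
w1 = Bv₀ = (0·1 + 5·1 + 7·1; 6·1 + 4·1 + 2·1; 7·1 + 5·1 + 4·1) = (12, 12, 16)
w2 = Bw1 = (0·12 + 5·12 + 7·16; 6·12 + 4·12 + 2·16; 7·12 + 5·12 + 4·16) = (172, 152, 208)
w3 = Bw2 = (2216, 2056, 2796)
Bw3 = (29852, 27112, 36976)
w3·Bw3 = 225279200; w3·w3 = 16955408; μ ≈ 225279200/16955408 = 13.2866

13.2866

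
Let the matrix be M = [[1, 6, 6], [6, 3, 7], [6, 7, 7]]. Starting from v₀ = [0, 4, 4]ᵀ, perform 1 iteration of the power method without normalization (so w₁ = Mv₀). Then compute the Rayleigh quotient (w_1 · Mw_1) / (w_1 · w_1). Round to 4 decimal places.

w1 = Mv₀ = (1·0 + 6·4 + 6·4; 6·0 + 3·4 + 7·4; 6·0 + 7·4 + 7·4) = (48, 40, 56)
Mw1 = (624, 800, 960)
w1·Mw1 = 48·624 + 40·800 + 56·960 = 115712; w1·w1 = 48·48 + 40·40 + 56·56 = 7040
λ ≈ 115712/7040 = 16.4364

λ ≈ 16.4364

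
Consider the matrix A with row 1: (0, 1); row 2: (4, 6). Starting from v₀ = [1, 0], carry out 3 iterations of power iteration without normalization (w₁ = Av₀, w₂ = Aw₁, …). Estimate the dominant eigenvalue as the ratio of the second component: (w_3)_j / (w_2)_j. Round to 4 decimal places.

w1 = Av₀ = (0·1 + 1·0; 4·1 + 6·0) = (0, 4)
w2 = Aw1 = (0·0 + 1·4; 4·0 + 6·4) = (4, 24)
w3 = Aw2 = (24, 160)
Ratio at component: 160 / 24 = 6.6667

6.6667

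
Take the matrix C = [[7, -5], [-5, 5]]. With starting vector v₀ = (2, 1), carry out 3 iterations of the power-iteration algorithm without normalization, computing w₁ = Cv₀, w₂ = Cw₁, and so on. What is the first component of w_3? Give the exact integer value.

w1 = Cv₀ = (9, -5)
w2 = Cw1 = (88, -70)
w3 = Cw2 = (966, -790)
The requested component of w3 is 966.

966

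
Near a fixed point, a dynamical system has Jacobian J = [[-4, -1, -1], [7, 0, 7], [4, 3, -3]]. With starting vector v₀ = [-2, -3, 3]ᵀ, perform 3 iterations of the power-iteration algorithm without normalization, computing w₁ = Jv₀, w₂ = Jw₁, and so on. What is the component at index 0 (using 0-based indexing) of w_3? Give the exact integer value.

47

w1 = Jv₀ = ((-4)·(-2) + (-1)·(-3) + (-1)·3; 7·(-2) + 0·(-3) + 7·3; 4·(-2) + 3·(-3) + (-3)·3) = (8, 7, -26)
w2 = Jw1 = ((-4)·8 + (-1)·7 + (-1)·(-26); 7·8 + 0·7 + 7·(-26); 4·8 + 3·7 + (-3)·(-26)) = (-13, -126, 131)
w3 = Jw2 = (47, 826, -823)
The requested component of w3 is 47.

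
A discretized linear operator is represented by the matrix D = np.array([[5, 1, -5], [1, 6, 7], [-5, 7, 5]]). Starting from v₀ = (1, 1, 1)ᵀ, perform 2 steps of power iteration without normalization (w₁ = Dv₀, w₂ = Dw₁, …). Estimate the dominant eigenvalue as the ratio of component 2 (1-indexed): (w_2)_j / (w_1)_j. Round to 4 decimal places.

9.5714

w1 = Dv₀ = (1, 14, 7)
w2 = Dw1 = (-16, 134, 128)
Ratio at component: 134 / 14 = 9.5714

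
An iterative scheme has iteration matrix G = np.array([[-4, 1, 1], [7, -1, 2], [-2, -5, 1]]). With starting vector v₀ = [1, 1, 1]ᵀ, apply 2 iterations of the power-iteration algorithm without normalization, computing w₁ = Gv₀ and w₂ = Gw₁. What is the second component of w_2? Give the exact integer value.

-34

w1 = Gv₀ = (-2, 8, -6)
w2 = Gw1 = (10, -34, -42)
The requested component of w2 is -34.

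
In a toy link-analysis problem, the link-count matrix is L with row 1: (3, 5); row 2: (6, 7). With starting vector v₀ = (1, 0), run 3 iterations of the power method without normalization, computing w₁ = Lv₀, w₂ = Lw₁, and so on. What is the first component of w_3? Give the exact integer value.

417

w1 = Lv₀ = (3·1 + 5·0; 6·1 + 7·0) = (3, 6)
w2 = Lw1 = (3·3 + 5·6; 6·3 + 7·6) = (39, 60)
w3 = Lw2 = (417, 654)
The requested component of w3 is 417.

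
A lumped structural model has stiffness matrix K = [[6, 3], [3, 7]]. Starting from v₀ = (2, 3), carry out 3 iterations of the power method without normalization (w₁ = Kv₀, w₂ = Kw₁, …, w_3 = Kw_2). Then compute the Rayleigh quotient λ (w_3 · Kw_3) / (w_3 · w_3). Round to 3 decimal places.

w1 = Kv₀ = (6·2 + 3·3; 3·2 + 7·3) = (21, 27)
w2 = Kw1 = (6·21 + 3·27; 3·21 + 7·27) = (207, 252)
w3 = Kw2 = (1998, 2385)
Kw3 = (19143, 22689)
w3·Kw3 = 1998·19143 + 2385·22689 = 92360979; w3·w3 = 1998·1998 + 2385·2385 = 9680229
λ ≈ 92360979/9680229 = 9.541

9.541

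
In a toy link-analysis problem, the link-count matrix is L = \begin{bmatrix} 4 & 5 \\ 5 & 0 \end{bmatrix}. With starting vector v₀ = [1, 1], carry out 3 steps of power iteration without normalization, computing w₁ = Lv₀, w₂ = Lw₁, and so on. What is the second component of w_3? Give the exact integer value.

305

w1 = Lv₀ = (9, 5)
w2 = Lw1 = (61, 45)
w3 = Lw2 = (469, 305)
The requested component of w3 is 305.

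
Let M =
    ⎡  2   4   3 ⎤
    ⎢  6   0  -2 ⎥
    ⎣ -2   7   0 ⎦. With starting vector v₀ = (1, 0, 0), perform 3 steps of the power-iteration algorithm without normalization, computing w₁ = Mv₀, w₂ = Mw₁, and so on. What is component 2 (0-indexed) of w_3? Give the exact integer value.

w1 = Mv₀ = (2·1 + 4·0 + 3·0; 6·1 + 0·0 + (-2)·0; (-2)·1 + 7·0 + 0·0) = (2, 6, -2)
w2 = Mw1 = (2·2 + 4·6 + 3·(-2); 6·2 + 0·6 + (-2)·(-2); (-2)·2 + 7·6 + 0·(-2)) = (22, 16, 38)
w3 = Mw2 = (222, 56, 68)
The requested component of w3 is 68.

68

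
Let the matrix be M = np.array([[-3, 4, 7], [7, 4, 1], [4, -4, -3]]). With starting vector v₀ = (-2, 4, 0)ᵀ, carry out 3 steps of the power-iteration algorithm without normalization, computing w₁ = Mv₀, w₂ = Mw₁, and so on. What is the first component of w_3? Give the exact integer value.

w1 = Mv₀ = (22, 2, -24)
w2 = Mw1 = (-226, 138, 152)
w3 = Mw2 = (2294, -878, -1912)
The requested component of w3 is 2294.

2294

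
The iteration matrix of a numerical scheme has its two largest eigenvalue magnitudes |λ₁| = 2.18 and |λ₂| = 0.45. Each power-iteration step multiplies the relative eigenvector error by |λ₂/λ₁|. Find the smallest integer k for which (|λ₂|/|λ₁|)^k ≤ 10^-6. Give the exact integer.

9

|λ₂/λ₁| = 0.45/2.18 = 0.20642
Need k ≥ ln(10^-6) / ln(0.20642) = -13.8155 / -1.5778 ≈ 8.756
Smallest integer k satisfying the bound: 9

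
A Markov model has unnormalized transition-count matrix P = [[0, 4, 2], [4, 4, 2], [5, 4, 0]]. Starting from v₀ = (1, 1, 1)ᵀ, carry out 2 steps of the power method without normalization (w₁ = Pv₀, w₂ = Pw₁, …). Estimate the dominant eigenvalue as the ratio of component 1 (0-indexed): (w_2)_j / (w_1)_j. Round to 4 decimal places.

w1 = Pv₀ = (0·1 + 4·1 + 2·1; 4·1 + 4·1 + 2·1; 5·1 + 4·1 + 0·1) = (6, 10, 9)
w2 = Pw1 = (0·6 + 4·10 + 2·9; 4·6 + 4·10 + 2·9; 5·6 + 4·10 + 0·9) = (58, 82, 70)
Ratio at component: 82 / 10 = 8.2000

8.2000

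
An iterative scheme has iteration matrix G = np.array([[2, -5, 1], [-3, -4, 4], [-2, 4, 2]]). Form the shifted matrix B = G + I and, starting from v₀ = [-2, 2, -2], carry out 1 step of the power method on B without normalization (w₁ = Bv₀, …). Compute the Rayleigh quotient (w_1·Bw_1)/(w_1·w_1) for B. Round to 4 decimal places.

B = G + I has rows (3, -5, 1); (-3, -3, 4); (-2, 4, 3)
w1 = Bv₀ = (3·(-2) + (-5)·2 + 1·(-2); (-3)·(-2) + (-3)·2 + 4·(-2); (-2)·(-2) + 4·2 + 3·(-2)) = (-18, -8, 6)
Bw1 = (-8, 102, 22)
w1·Bw1 = -540; w1·w1 = 424; μ ≈ -540/424 = -1.2736

-1.2736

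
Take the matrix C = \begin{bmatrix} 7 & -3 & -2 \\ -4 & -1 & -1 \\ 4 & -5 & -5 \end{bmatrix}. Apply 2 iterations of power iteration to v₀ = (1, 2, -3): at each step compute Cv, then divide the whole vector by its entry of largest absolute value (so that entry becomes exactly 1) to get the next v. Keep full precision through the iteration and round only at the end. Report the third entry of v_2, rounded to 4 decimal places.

Cv0 = (7.00000, -3.00000, 9.00000); divide by 9.00000 → v1 = (0.77778, -0.33333, 1.00000)
Cv1 = (4.44444, -3.77778, -0.22222); divide by 4.44444 → v2 = (1.00000, -0.85000, -0.05000)
Requested entry of v2: -2/40 = -0.0500

-0.0500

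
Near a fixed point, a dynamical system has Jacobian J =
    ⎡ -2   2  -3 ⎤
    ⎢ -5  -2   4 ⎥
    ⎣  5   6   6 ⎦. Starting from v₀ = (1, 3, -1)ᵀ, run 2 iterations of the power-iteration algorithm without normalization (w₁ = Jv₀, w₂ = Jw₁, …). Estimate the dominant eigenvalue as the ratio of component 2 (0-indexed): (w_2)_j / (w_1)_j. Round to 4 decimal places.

2.7647

w1 = Jv₀ = ((-2)·1 + 2·3 + (-3)·(-1); (-5)·1 + (-2)·3 + 4·(-1); 5·1 + 6·3 + 6·(-1)) = (7, -15, 17)
w2 = Jw1 = ((-2)·7 + 2·(-15) + (-3)·17; (-5)·7 + (-2)·(-15) + 4·17; 5·7 + 6·(-15) + 6·17) = (-95, 63, 47)
Ratio at component: 47 / 17 = 2.7647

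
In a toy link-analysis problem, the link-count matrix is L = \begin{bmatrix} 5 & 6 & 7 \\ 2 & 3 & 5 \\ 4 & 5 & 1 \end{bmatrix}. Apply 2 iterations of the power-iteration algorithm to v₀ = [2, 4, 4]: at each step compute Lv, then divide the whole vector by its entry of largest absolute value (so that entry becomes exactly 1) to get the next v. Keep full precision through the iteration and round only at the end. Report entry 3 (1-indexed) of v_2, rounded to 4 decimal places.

Lv0 = (62.00000, 36.00000, 32.00000); divide by 62.00000 → v1 = (1.00000, 0.58065, 0.51613)
Lv1 = (12.09677, 6.32258, 7.41935); divide by 12.09677 → v2 = (1.00000, 0.52267, 0.61333)
Requested entry of v2: 460/750 = 0.6133

0.6133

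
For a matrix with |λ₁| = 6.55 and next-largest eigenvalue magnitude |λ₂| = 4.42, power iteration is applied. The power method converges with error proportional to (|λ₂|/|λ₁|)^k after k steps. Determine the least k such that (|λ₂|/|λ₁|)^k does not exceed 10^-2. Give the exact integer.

|λ₂/λ₁| = 4.42/6.55 = 0.67481
Need k ≥ ln(10^-2) / ln(0.67481) = -4.6052 / -0.3933 ≈ 11.708
Smallest integer k satisfying the bound: 12

12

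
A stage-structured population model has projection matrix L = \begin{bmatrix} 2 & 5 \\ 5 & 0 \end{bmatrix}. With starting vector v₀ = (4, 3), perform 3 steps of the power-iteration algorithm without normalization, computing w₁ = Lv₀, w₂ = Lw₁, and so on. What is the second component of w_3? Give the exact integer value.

730

w1 = Lv₀ = (2·4 + 5·3; 5·4 + 0·3) = (23, 20)
w2 = Lw1 = (2·23 + 5·20; 5·23 + 0·20) = (146, 115)
w3 = Lw2 = (867, 730)
The requested component of w3 is 730.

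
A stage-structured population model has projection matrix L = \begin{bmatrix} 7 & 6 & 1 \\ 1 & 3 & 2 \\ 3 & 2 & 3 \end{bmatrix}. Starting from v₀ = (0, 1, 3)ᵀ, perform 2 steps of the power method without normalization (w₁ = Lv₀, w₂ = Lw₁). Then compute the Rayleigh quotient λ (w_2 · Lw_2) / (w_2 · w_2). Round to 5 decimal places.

9.79529

w1 = Lv₀ = (9, 9, 11)
w2 = Lw1 = (128, 58, 78)
Lw2 = (1322, 458, 734)
w2·Lw2 = 128·1322 + 58·458 + 78·734 = 253032; w2·w2 = 128·128 + 58·58 + 78·78 = 25832
λ ≈ 253032/25832 = 9.79529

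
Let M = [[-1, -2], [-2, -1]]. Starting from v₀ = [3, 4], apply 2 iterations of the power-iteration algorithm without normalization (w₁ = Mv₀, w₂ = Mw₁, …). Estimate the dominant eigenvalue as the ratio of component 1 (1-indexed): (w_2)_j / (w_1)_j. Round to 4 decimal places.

λ ≈ -2.8182

w1 = Mv₀ = ((-1)·3 + (-2)·4; (-2)·3 + (-1)·4) = (-11, -10)
w2 = Mw1 = ((-1)·(-11) + (-2)·(-10); (-2)·(-11) + (-1)·(-10)) = (31, 32)
Ratio at component: 31 / -11 = -2.8182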